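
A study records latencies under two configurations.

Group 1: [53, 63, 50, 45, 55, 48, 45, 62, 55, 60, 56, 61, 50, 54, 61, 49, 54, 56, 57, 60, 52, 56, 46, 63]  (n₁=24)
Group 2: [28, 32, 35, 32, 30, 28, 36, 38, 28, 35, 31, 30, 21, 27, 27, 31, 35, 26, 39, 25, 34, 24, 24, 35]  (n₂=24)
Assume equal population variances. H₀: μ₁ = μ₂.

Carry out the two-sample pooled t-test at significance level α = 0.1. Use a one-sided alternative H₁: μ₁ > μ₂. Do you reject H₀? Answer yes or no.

reject H₀: yes

x̄₁=54.625, s₁=5.648, n₁=24
x̄₂=30.458, s₂=4.782, n₂=24
s_p² = [23·5.648² + 23·4.782²]/46 = 27.3822
SE = √(s_p²·(1/24+1/24)) = 1.5106
t = (54.625−30.458)/1.5106 = 15.9983
df = 46
p-value (one-sided, H₁ greater) = 0.00000
At α=0.1: p < α → reject H₀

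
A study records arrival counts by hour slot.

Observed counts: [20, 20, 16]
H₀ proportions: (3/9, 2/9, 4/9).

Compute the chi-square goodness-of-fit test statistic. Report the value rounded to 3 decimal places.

n = 56; E_i = n·p_i = [18.67, 12.44, 24.89]
χ² = (20−18.67)²/18.67 + (20−12.44)²/12.44 + (16−24.89)²/24.89 = 7.8571
df = 2

test statistic = 7.857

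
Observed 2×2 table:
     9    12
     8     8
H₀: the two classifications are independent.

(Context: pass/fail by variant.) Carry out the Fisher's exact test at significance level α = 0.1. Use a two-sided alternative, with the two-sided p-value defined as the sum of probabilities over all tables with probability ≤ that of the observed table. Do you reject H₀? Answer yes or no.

Margins: r₁=21, r₂=16, c₁=17, c₂=20, n=37
p_obs = C(21,9)·C(16,8)/C(37,17); sum pmf over tables with pmf ≤ p_obs
p-value (two-sided) = 0.74631
At α=0.1: p ≥ α → fail to reject H₀

reject H₀: no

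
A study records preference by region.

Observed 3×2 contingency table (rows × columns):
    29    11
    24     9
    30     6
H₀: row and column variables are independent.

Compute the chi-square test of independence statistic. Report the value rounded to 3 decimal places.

Row totals [40, 33, 36], col totals [83, 26], n=109
χ² = (29−30.46)²/30.46 + (11−9.54)²/9.54 + (24−25.13)²/25.13 + (9−7.87)²/7.87 + (30−27.41)²/27.41 + (6−8.59)²/8.59 = 1.5290
df = 2

test statistic = 1.529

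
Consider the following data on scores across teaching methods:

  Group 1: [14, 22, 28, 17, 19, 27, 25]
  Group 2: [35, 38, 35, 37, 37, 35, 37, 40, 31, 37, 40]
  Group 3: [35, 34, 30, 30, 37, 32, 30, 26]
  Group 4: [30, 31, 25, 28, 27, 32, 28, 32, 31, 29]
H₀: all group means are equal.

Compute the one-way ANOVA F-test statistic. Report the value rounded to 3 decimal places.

Group means [21.71, 36.55, 31.75, 29.30], grand mean 30.583
SSB = Σnᵢ(x̄ᵢ−x̄)² = 968.994; SSW = ΣΣ(x−x̄ᵢ)² = 365.756
MSB = 968.994/3 = 322.9981; MSW = 365.756/32 = 11.4299
F = MSB/MSW = 28.2591
df = (3, 32)

test statistic = 28.259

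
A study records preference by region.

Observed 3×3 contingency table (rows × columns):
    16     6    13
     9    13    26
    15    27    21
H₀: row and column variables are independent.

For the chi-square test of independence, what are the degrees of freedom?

df = (r−1)(c−1) = (3−1)·(3−1) = 4

degrees of freedom = 4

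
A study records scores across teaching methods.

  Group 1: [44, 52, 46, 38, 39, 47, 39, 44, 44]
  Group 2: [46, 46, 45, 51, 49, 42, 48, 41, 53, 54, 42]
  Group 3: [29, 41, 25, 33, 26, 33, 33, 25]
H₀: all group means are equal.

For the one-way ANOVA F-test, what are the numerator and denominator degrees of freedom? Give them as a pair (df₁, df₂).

k = 3 groups, N = 28 total
df = (k−1, N−k) = (3−1, 28−3) = (2, 25)

degrees of freedom = [2, 25]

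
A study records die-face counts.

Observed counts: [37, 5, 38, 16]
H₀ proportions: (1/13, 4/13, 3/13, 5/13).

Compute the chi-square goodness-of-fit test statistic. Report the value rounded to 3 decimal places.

n = 96; E_i = n·p_i = [7.38, 29.54, 22.15, 36.92]
χ² = (37−7.38)²/7.38 + (5−29.54)²/29.54 + (38−22.15)²/22.15 + (16−36.92)²/36.92 = 162.3457
df = 3

test statistic = 162.346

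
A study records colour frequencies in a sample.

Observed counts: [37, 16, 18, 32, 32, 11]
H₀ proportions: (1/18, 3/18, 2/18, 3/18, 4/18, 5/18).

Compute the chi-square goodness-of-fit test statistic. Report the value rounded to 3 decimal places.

n = 146; E_i = n·p_i = [8.11, 24.33, 16.22, 24.33, 32.44, 40.56]
χ² = (37−8.11)²/8.11 + (16−24.33)²/24.33 + (18−16.22)²/16.22 + (32−24.33)²/24.33 + (32−32.44)²/32.44 + (11−40.56)²/40.56 = 129.9014
df = 5

test statistic = 129.901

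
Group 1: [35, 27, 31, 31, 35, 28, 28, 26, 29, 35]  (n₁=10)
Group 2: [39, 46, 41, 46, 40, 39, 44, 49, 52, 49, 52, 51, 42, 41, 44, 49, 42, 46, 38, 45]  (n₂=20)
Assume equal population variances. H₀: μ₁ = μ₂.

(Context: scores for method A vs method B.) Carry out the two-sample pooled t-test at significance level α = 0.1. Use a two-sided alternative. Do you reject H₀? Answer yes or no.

reject H₀: yes

x̄₁=30.500, s₁=3.472, n₁=10
x̄₂=44.750, s₂=4.482, n₂=20
s_p² = [9·3.472² + 19·4.482²]/28 = 17.5089
SE = √(s_p²·(1/10+1/20)) = 1.6206
t = (30.500−44.750)/1.6206 = -8.7930
df = 28
p-value (two-sided) = 0.00000
At α=0.1: p < α → reject H₀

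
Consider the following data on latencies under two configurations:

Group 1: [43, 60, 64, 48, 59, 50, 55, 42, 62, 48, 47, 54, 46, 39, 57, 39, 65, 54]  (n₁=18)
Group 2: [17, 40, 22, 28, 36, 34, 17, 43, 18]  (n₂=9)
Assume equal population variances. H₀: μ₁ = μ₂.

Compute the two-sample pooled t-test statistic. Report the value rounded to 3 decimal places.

x̄₁=51.778, s₁=8.342, n₁=18
x̄₂=28.333, s₂=10.283, n₂=9
s_p² = [17·8.342² + 8·10.283²]/25 = 81.1644
SE = √(s_p²·(1/18+1/9)) = 3.6780
t = (51.778−28.333)/3.6780 = 6.3743
df = 25

test statistic = 6.374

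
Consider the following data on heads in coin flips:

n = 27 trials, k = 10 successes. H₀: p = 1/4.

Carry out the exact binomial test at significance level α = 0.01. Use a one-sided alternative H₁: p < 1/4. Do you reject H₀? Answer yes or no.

reject H₀: no

Exact binomial: n=27, k=10, p₀=1/4=0.2500
P(X≤10) from Σ C(n,i)·p₀^i·(1−p₀)^(n−i)
p-value (one-sided, H₁ less) = 0.94722
At α=0.01: p ≥ α → fail to reject H₀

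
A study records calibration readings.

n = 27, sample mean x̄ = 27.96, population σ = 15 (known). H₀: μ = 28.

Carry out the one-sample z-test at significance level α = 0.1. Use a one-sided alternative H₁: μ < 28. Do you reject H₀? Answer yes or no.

SE = σ/√n = 15/√27 = 2.8868
z = (x̄−μ₀)/SE = (27.96−28)/2.8868 = -0.0139
p-value (one-sided, H₁ less) = 0.49447
At α=0.1: p ≥ α → fail to reject H₀

reject H₀: no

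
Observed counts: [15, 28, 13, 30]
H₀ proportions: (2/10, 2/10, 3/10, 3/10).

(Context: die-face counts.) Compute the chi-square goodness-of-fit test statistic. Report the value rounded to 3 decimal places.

test statistic = 14.097

n = 86; E_i = n·p_i = [17.20, 17.20, 25.80, 25.80]
χ² = (15−17.20)²/17.20 + (28−17.20)²/17.20 + (13−25.80)²/25.80 + (30−25.80)²/25.80 = 14.0969
df = 3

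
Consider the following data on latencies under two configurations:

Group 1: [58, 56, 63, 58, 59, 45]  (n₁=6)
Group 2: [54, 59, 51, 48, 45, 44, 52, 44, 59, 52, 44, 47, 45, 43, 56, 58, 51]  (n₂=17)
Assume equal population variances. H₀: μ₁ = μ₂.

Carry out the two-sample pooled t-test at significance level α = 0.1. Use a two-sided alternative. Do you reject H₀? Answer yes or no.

x̄₁=56.500, s₁=6.091, n₁=6
x̄₂=50.118, s₂=5.633, n₂=17
s_p² = [5·6.091² + 16·5.633²]/21 = 33.0126
SE = √(s_p²·(1/6+1/17)) = 2.7284
t = (56.500−50.118)/2.7284 = 2.3393
df = 21
p-value (two-sided) = 0.02928
At α=0.1: p < α → reject H₀

reject H₀: yes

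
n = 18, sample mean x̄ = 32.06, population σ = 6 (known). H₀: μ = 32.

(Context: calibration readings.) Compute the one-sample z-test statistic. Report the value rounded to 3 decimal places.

SE = σ/√n = 6/√18 = 1.4142
z = (x̄−μ₀)/SE = (32.06−32)/1.4142 = 0.0424

test statistic = 0.042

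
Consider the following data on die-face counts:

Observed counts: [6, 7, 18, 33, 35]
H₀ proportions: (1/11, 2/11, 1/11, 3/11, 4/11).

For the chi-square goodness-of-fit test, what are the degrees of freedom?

df = k − 1 = 5 − 1 = 4

degrees of freedom = 4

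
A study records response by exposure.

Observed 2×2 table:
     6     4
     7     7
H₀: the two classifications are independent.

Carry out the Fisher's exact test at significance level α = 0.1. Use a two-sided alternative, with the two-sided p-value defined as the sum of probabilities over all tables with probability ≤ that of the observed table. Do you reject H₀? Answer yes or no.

Margins: r₁=10, r₂=14, c₁=13, c₂=11, n=24
p_obs = C(10,6)·C(14,7)/C(24,13); sum pmf over tables with pmf ≤ p_obs
p-value (two-sided) = 0.69683
At α=0.1: p ≥ α → fail to reject H₀

reject H₀: no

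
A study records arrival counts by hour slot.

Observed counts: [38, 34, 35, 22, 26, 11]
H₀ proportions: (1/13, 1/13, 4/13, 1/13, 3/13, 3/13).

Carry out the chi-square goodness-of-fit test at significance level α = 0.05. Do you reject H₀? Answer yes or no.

n = 166; E_i = n·p_i = [12.77, 12.77, 51.08, 12.77, 38.31, 38.31]
χ² = (38−12.77)²/12.77 + (34−12.77)²/12.77 + (35−51.08)²/51.08 + (22−12.77)²/12.77 + (26−38.31)²/38.31 + (11−38.31)²/38.31 = 120.3067
df = 5
p-value (upper-tail) = 0.00000
At α=0.05: p < α → reject H₀

reject H₀: yes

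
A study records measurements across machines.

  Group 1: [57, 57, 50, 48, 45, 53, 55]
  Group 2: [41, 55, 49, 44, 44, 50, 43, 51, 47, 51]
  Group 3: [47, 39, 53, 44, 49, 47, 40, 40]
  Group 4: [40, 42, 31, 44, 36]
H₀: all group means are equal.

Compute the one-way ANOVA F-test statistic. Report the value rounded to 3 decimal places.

Group means [52.14, 47.50, 44.88, 38.60], grand mean 46.400
SSB = Σnᵢ(x̄ᵢ−x̄)² = 565.768; SSW = ΣΣ(x−x̄ᵢ)² = 587.432
MSB = 565.768/3 = 188.5893; MSW = 587.432/26 = 22.5935
F = MSB/MSW = 8.3470
df = (3, 26)

test statistic = 8.347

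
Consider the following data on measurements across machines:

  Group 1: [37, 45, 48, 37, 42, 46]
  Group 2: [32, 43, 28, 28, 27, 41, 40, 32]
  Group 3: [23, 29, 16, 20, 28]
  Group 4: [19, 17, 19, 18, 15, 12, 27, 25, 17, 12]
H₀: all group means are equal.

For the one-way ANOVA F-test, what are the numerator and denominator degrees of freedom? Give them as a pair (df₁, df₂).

degrees of freedom = [3, 25]

k = 4 groups, N = 29 total
df = (k−1, N−k) = (4−1, 29−4) = (3, 25)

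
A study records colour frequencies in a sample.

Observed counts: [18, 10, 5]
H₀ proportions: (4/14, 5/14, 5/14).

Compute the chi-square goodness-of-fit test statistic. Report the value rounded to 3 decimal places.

test statistic = 11.970

n = 33; E_i = n·p_i = [9.43, 11.79, 11.79]
χ² = (18−9.43)²/9.43 + (10−11.79)²/11.79 + (5−11.79)²/11.79 = 11.9697
df = 2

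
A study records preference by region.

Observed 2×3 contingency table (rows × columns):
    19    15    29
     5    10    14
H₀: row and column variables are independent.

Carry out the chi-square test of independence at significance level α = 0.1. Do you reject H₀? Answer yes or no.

Row totals [63, 29], col totals [24, 25, 43], n=92
χ² = (19−16.43)²/16.43 + (15−17.12)²/17.12 + (29−29.45)²/29.45 + (5−7.57)²/7.57 + (10−7.88)²/7.88 + (14−13.55)²/13.55 = 2.1241
df = 2
p-value (upper-tail) = 0.34574
At α=0.1: p ≥ α → fail to reject H₀

reject H₀: no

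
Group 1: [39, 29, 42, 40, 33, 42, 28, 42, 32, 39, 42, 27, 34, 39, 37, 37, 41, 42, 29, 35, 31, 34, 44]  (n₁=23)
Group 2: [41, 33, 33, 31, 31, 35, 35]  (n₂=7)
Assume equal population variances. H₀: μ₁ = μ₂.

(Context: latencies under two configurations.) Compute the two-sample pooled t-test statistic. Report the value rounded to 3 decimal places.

x̄₁=36.435, s₁=5.273, n₁=23
x̄₂=34.143, s₂=3.436, n₂=7
s_p² = [22·5.273² + 6·3.436²]/28 = 24.3753
SE = √(s_p²·(1/23+1/7)) = 2.1312
t = (36.435−34.143)/2.1312 = 1.0754
df = 28

test statistic = 1.075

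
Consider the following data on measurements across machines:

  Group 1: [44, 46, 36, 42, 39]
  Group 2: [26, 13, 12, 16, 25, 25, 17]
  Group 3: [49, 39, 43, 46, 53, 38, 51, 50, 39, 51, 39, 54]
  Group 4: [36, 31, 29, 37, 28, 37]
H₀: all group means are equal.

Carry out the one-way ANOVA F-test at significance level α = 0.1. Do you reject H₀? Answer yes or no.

Group means [41.40, 19.14, 46.00, 33.00], grand mean 36.367
SSB = Σnᵢ(x̄ᵢ−x̄)² = 3384.910; SSW = ΣΣ(x−x̄ᵢ)² = 776.057
MSB = 3384.910/3 = 1128.3032; MSW = 776.057/26 = 29.8484
F = MSB/MSW = 37.8012
df = (3, 26)
p-value (upper-tail) = 0.00000
At α=0.1: p < α → reject H₀

reject H₀: yes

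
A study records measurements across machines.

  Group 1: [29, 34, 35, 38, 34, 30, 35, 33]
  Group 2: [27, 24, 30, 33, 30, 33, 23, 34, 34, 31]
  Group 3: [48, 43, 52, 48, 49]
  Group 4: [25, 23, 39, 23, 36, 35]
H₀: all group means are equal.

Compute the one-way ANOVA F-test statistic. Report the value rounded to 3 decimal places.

Group means [33.50, 29.90, 48.00, 30.17], grand mean 34.069
SSB = Σnᵢ(x̄ᵢ−x̄)² = 1238.129; SSW = ΣΣ(x−x̄ᵢ)² = 509.733
MSB = 1238.129/3 = 412.7096; MSW = 509.733/25 = 20.3893
F = MSB/MSW = 20.2414
df = (3, 25)

test statistic = 20.241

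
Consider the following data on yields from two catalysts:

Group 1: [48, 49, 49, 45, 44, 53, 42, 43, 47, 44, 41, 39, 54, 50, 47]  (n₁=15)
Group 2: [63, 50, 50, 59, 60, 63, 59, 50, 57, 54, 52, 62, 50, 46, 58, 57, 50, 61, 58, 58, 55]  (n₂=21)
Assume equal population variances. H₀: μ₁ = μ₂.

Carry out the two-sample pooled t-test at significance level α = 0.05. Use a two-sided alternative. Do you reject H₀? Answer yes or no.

reject H₀: yes

x̄₁=46.333, s₁=4.304, n₁=15
x̄₂=55.810, s₂=5.036, n₂=21
s_p² = [14·4.304² + 20·5.036²]/34 = 22.5462
SE = √(s_p²·(1/15+1/21)) = 1.6052
t = (46.333−55.810)/1.6052 = -5.9034
df = 34
p-value (two-sided) = 0.00000
At α=0.05: p < α → reject H₀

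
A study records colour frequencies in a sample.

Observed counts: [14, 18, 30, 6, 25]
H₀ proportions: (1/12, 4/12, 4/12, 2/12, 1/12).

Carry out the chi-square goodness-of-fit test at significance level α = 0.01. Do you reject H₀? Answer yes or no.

reject H₀: yes

n = 93; E_i = n·p_i = [7.75, 31.00, 31.00, 15.50, 7.75]
χ² = (14−7.75)²/7.75 + (18−31.00)²/31.00 + (30−31.00)²/31.00 + (6−15.50)²/15.50 + (25−7.75)²/7.75 = 54.7419
df = 4
p-value (upper-tail) = 0.00000
At α=0.01: p < α → reject H₀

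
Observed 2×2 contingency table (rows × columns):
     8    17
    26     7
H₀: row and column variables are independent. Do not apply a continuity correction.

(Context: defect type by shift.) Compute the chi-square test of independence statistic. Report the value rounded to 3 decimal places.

Row totals [25, 33], col totals [34, 24], n=58
χ² = (8−14.66)²/14.66 + (17−10.34)²/10.34 + (26−19.34)²/19.34 + (7−13.66)²/13.66 = 12.8369
df = 1

test statistic = 12.837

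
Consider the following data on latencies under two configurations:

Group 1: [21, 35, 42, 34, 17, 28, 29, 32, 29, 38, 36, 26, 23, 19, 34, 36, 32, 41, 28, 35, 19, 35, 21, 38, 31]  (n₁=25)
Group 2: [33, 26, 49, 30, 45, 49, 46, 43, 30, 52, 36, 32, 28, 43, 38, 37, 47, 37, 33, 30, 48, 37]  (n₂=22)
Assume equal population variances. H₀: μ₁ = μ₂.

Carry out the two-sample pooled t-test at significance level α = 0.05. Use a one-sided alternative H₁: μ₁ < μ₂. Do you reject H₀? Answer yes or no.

reject H₀: yes

x̄₁=30.360, s₁=7.147, n₁=25
x̄₂=38.591, s₂=7.878, n₂=22
s_p² = [24·7.147² + 21·7.878²]/45 = 56.2017
SE = √(s_p²·(1/25+1/22)) = 2.1915
t = (30.360−38.591)/2.1915 = -3.7558
df = 45
p-value (one-sided, H₁ less) = 0.00025
At α=0.05: p < α → reject H₀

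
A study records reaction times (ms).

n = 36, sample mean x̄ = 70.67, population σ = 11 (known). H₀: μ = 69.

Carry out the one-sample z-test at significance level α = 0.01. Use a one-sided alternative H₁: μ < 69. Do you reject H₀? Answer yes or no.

SE = σ/√n = 11/√36 = 1.8333
z = (x̄−μ₀)/SE = (70.67−69)/1.8333 = 0.9109
p-value (one-sided, H₁ less) = 0.81883
At α=0.01: p ≥ α → fail to reject H₀

reject H₀: no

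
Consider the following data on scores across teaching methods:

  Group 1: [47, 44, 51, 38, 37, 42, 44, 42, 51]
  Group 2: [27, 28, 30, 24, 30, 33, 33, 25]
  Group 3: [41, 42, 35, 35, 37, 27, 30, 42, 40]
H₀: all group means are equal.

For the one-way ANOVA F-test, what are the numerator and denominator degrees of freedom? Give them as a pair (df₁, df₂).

degrees of freedom = [2, 23]

k = 3 groups, N = 26 total
df = (k−1, N−k) = (3−1, 26−3) = (2, 23)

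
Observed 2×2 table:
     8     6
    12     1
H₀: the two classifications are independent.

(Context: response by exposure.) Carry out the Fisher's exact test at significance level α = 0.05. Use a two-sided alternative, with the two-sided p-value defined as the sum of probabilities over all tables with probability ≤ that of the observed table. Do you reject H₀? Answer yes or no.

reject H₀: no

Margins: r₁=14, r₂=13, c₁=20, c₂=7, n=27
p_obs = C(14,8)·C(13,12)/C(27,20); sum pmf over tables with pmf ≤ p_obs
p-value (two-sided) = 0.07681
At α=0.05: p ≥ α → fail to reject H₀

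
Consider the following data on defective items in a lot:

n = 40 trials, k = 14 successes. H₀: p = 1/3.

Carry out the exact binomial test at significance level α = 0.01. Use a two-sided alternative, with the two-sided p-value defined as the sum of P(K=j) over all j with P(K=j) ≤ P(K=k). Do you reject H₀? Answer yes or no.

reject H₀: no

Exact binomial: n=40, k=14, p₀=1/3=0.3333
P(X=j) = C(n,j)·p₀^j·(1−p₀)^(n−j); p = Σ P(X=j) over j with P(X=j) ≤ P(X=14)
p-value (two-sided) = 0.86716
At α=0.01: p ≥ α → fail to reject H₀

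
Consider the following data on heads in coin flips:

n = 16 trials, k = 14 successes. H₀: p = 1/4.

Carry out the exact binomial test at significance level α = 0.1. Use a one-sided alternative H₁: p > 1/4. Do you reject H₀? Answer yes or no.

Exact binomial: n=16, k=14, p₀=1/4=0.2500
P(X≥14) from Σ C(n,i)·p₀^i·(1−p₀)^(n−i)
p-value (one-sided, H₁ greater) = 0.00000
At α=0.1: p < α → reject H₀

reject H₀: yes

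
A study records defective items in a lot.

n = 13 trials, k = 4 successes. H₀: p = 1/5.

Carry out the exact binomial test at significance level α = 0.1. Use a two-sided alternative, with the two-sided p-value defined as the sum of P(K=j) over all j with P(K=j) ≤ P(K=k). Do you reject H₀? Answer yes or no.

Exact binomial: n=13, k=4, p₀=1/5=0.2000
P(X=j) = C(n,j)·p₀^j·(1−p₀)^(n−j); p = Σ P(X=j) over j with P(X=j) ≤ P(X=4)
p-value (two-sided) = 0.30765
At α=0.1: p ≥ α → fail to reject H₀

reject H₀: no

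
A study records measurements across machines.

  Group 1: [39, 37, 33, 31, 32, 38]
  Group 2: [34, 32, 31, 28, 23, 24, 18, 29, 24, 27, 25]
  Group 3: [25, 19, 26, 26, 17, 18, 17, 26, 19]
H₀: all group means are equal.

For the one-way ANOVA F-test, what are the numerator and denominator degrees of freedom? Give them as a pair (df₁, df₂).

k = 3 groups, N = 26 total
df = (k−1, N−k) = (3−1, 26−3) = (2, 23)

degrees of freedom = [2, 23]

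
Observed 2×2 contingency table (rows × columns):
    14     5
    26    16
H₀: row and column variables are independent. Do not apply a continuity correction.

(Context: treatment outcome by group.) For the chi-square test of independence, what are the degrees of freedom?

degrees of freedom = 1

df = (r−1)(c−1) = (2−1)·(2−1) = 1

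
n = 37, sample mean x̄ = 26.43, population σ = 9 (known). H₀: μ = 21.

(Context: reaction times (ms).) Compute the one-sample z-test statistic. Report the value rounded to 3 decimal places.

SE = σ/√n = 9/√37 = 1.4796
z = (x̄−μ₀)/SE = (26.43−21)/1.4796 = 3.6699

test statistic = 3.670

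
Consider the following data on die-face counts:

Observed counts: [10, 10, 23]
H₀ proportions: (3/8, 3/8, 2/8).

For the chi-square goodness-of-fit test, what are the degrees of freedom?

degrees of freedom = 2

df = k − 1 = 3 − 1 = 2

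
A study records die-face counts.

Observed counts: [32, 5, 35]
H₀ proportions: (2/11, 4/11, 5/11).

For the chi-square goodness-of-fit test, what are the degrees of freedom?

df = k − 1 = 3 − 1 = 2

degrees of freedom = 2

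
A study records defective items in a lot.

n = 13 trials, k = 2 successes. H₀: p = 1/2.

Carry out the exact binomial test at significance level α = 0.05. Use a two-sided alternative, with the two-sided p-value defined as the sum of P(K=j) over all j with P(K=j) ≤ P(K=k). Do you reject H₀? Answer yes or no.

Exact binomial: n=13, k=2, p₀=1/2=0.5000
P(X=j) = C(n,j)·p₀^j·(1−p₀)^(n−j); p = Σ P(X=j) over j with P(X=j) ≤ P(X=2)
p-value (two-sided) = 0.02246
At α=0.05: p < α → reject H₀

reject H₀: yes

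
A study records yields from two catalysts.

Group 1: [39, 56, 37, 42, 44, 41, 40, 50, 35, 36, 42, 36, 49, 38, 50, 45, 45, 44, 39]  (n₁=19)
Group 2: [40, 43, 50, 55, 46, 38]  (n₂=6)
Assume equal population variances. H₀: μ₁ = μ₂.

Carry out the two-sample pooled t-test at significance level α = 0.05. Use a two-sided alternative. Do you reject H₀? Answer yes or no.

reject H₀: no

x̄₁=42.526, s₁=5.670, n₁=19
x̄₂=45.333, s₂=6.377, n₂=6
s_p² = [18·5.670² + 5·6.377²]/23 = 34.0031
SE = √(s_p²·(1/19+1/6)) = 2.7307
t = (42.526−45.333)/2.7307 = -1.0279
df = 23
p-value (two-sided) = 0.31467
At α=0.05: p ≥ α → fail to reject H₀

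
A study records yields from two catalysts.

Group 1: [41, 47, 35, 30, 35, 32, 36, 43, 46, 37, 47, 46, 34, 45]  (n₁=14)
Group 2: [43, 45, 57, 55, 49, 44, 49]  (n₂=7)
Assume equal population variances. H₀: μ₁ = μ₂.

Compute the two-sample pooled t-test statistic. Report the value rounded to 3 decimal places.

test statistic = -3.418

x̄₁=39.571, s₁=6.060, n₁=14
x̄₂=48.857, s₂=5.429, n₂=7
s_p² = [13·6.060² + 6·5.429²]/19 = 34.4361
SE = √(s_p²·(1/14+1/7)) = 2.7165
t = (39.571−48.857)/2.7165 = -3.4183
df = 19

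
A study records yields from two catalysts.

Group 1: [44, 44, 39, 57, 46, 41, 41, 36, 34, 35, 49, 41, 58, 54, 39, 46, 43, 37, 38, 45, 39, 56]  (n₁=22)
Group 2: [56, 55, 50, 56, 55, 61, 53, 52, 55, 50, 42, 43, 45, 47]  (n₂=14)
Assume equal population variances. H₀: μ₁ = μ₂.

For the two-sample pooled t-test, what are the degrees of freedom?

degrees of freedom = 34

df = n₁ + n₂ − 2 = 22 + 14 − 2 = 34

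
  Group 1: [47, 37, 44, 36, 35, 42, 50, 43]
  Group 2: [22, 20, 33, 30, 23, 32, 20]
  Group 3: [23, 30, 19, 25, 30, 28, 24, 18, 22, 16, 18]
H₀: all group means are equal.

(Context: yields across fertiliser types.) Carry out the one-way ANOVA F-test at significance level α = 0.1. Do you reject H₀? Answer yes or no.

Group means [41.75, 25.71, 23.00], grand mean 29.500
SSB = Σnᵢ(x̄ᵢ−x̄)² = 1765.571; SSW = ΣΣ(x−x̄ᵢ)² = 644.929
MSB = 1765.571/2 = 882.7857; MSW = 644.929/23 = 28.0404
F = MSB/MSW = 31.4827
df = (2, 23)
p-value (upper-tail) = 0.00000
At α=0.1: p < α → reject H₀

reject H₀: yes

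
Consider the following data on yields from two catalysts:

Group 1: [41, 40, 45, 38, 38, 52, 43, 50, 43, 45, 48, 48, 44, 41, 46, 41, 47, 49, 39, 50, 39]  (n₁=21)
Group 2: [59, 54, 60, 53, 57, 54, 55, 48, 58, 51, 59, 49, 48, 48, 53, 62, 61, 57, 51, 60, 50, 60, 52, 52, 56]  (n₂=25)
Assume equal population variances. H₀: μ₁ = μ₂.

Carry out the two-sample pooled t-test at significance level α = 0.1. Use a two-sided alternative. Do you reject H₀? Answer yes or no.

reject H₀: yes

x̄₁=44.143, s₁=4.328, n₁=21
x̄₂=54.680, s₂=4.451, n₂=25
s_p² = [20·4.328² + 24·4.451²]/44 = 19.3184
SE = √(s_p²·(1/21+1/25)) = 1.3010
t = (44.143−54.680)/1.3010 = -8.0991
df = 44
p-value (two-sided) = 0.00000
At α=0.1: p < α → reject H₀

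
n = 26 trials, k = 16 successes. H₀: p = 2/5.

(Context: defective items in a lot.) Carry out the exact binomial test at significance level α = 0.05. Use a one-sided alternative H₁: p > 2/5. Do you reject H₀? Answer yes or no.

Exact binomial: n=26, k=16, p₀=2/5=0.4000
P(X≥16) from Σ C(n,i)·p₀^i·(1−p₀)^(n−i)
p-value (one-sided, H₁ greater) = 0.02166
At α=0.05: p < α → reject H₀

reject H₀: yes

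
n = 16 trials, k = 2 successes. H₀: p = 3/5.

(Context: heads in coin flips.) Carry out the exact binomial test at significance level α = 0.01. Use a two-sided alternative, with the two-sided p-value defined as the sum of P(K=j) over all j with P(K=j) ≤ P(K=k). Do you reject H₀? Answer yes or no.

reject H₀: yes

Exact binomial: n=16, k=2, p₀=3/5=0.6000
P(X=j) = C(n,j)·p₀^j·(1−p₀)^(n−j); p = Σ P(X=j) over j with P(X=j) ≤ P(X=2)
p-value (two-sided) = 0.00013
At α=0.01: p < α → reject H₀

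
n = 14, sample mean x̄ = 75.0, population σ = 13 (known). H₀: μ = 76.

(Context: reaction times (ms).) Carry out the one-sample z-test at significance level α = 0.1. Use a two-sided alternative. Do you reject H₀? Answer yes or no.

reject H₀: no

SE = σ/√n = 13/√14 = 3.4744
z = (x̄−μ₀)/SE = (75.0−76)/3.4744 = -0.2878
p-value (two-sided) = 0.77348
At α=0.1: p ≥ α → fail to reject H₀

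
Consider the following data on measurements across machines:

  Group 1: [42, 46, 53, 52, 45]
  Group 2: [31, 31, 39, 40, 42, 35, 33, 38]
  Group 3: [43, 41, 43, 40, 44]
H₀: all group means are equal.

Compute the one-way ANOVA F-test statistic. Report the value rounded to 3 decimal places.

test statistic = 13.845

Group means [47.60, 36.12, 42.20], grand mean 41.000
SSB = Σnᵢ(x̄ᵢ−x̄)² = 415.125; SSW = ΣΣ(x−x̄ᵢ)² = 224.875
MSB = 415.125/2 = 207.5625; MSW = 224.875/15 = 14.9917
F = MSB/MSW = 13.8452
df = (2, 15)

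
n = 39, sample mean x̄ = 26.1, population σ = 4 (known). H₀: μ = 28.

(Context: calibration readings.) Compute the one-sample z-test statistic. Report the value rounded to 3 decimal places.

test statistic = -2.966

SE = σ/√n = 4/√39 = 0.6405
z = (x̄−μ₀)/SE = (26.1−28)/0.6405 = -2.9664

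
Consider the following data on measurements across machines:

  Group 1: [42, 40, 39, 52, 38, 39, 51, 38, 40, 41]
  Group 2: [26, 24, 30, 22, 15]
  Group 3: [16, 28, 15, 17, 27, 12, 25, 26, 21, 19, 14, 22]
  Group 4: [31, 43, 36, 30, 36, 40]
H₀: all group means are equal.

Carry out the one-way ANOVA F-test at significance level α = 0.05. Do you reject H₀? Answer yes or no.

reject H₀: yes

Group means [42.00, 23.40, 20.17, 36.00], grand mean 30.152
SSB = Σnᵢ(x̄ᵢ−x̄)² = 3033.376; SSW = ΣΣ(x−x̄ᵢ)² = 818.867
MSB = 3033.376/3 = 1011.1253; MSW = 818.867/29 = 28.2368
F = MSB/MSW = 35.8088
df = (3, 29)
p-value (upper-tail) = 0.00000
At α=0.05: p < α → reject H₀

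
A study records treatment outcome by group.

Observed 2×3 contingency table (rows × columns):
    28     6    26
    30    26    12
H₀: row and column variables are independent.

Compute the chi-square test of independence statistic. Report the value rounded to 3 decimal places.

Row totals [60, 68], col totals [58, 32, 38], n=128
χ² = (28−27.19)²/27.19 + (6−15.00)²/15.00 + (26−17.81)²/17.81 + (30−30.81)²/30.81 + (26−17.00)²/17.00 + (12−20.19)²/20.19 = 17.2944
df = 2

test statistic = 17.294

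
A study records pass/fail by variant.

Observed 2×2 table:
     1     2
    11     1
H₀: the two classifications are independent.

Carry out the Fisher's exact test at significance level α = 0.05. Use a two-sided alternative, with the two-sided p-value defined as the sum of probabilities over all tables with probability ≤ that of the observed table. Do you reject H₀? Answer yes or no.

reject H₀: no

Margins: r₁=3, r₂=12, c₁=12, c₂=3, n=15
p_obs = C(3,1)·C(12,11)/C(15,12); sum pmf over tables with pmf ≤ p_obs
p-value (two-sided) = 0.08132
At α=0.05: p ≥ α → fail to reject H₀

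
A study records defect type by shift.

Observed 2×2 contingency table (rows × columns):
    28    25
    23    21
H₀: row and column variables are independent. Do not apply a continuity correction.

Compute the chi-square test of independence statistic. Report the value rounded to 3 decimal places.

Row totals [53, 44], col totals [51, 46], n=97
χ² = (28−27.87)²/27.87 + (25−25.13)²/25.13 + (23−23.13)²/23.13 + (21−20.87)²/20.87 = 0.0030
df = 1

test statistic = 0.003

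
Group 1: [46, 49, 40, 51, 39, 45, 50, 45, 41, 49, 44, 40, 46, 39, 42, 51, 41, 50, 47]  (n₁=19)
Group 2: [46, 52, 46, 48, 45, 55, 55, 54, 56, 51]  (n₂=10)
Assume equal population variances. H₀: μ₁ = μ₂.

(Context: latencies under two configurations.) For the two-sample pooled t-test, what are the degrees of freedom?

degrees of freedom = 27

df = n₁ + n₂ − 2 = 19 + 10 − 2 = 27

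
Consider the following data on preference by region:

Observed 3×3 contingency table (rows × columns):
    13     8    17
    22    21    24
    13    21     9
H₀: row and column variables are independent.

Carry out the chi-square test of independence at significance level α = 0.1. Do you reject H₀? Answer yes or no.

Row totals [38, 67, 43], col totals [48, 50, 50], n=148
χ² = (13−12.32)²/12.32 + (8−12.84)²/12.84 + (17−12.84)²/12.84 + (22−21.73)²/21.73 + (21−22.64)²/22.64 + (24−22.64)²/22.64 + (13−13.95)²/13.95 + (21−14.53)²/14.53 + (9−14.53)²/14.53 = 8.4646
df = 4
p-value (upper-tail) = 0.07597
At α=0.1: p < α → reject H₀

reject H₀: yes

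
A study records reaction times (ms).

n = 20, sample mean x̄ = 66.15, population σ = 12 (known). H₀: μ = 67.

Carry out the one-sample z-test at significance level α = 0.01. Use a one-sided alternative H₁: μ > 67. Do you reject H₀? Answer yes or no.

SE = σ/√n = 12/√20 = 2.6833
z = (x̄−μ₀)/SE = (66.15−67)/2.6833 = -0.3168
p-value (one-sided, H₁ greater) = 0.62429
At α=0.01: p ≥ α → fail to reject H₀

reject H₀: no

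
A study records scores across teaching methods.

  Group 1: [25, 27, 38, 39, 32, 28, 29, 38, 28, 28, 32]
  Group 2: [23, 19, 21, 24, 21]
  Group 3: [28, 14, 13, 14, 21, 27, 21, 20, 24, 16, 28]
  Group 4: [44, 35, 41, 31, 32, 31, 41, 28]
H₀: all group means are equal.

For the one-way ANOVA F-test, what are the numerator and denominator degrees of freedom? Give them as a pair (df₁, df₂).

degrees of freedom = [3, 31]

k = 4 groups, N = 35 total
df = (k−1, N−k) = (4−1, 35−4) = (3, 31)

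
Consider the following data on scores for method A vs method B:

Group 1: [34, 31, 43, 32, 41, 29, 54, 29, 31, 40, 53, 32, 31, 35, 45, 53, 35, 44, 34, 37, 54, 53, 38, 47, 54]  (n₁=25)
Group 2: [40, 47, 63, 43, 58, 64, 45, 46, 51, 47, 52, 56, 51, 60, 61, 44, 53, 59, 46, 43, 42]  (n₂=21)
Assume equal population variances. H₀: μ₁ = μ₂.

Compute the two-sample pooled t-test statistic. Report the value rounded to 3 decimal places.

x̄₁=40.360, s₁=8.990, n₁=25
x̄₂=51.000, s₂=7.530, n₂=21
s_p² = [24·8.990² + 20·7.530²]/44 = 69.8582
SE = √(s_p²·(1/25+1/21)) = 2.4740
t = (40.360−51.000)/2.4740 = -4.3006
df = 44

test statistic = -4.301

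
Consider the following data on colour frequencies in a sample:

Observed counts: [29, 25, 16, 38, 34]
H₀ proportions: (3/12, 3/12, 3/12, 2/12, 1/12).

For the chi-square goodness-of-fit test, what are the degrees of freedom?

df = k − 1 = 5 − 1 = 4

degrees of freedom = 4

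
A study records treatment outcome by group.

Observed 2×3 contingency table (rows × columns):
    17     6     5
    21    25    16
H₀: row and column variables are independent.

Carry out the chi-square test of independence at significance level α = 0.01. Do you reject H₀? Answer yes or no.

Row totals [28, 62], col totals [38, 31, 21], n=90
χ² = (17−11.82)²/11.82 + (6−9.64)²/9.64 + (5−6.53)²/6.53 + (21−26.18)²/26.18 + (25−21.36)²/21.36 + (16−14.47)²/14.47 = 5.8133
df = 2
p-value (upper-tail) = 0.05466
At α=0.01: p ≥ α → fail to reject H₀

reject H₀: no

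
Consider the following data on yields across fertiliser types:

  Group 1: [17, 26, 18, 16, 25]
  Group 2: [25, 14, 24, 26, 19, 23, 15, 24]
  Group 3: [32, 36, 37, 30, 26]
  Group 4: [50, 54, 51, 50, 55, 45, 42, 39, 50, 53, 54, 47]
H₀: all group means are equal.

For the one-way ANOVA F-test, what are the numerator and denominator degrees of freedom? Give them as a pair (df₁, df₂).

k = 4 groups, N = 30 total
df = (k−1, N−k) = (4−1, 30−4) = (3, 26)

degrees of freedom = [3, 26]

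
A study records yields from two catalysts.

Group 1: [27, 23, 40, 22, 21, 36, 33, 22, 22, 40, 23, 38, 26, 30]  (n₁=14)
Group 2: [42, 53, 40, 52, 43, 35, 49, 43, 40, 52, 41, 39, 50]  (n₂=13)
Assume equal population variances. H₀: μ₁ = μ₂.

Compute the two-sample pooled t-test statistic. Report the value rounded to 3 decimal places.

x̄₁=28.786, s₁=7.256, n₁=14
x̄₂=44.538, s₂=5.911, n₂=13
s_p² = [13·7.256² + 12·5.911²]/25 = 44.1435
SE = √(s_p²·(1/14+1/13)) = 2.5591
t = (28.786−44.538)/2.5591 = -6.1557
df = 25

test statistic = -6.156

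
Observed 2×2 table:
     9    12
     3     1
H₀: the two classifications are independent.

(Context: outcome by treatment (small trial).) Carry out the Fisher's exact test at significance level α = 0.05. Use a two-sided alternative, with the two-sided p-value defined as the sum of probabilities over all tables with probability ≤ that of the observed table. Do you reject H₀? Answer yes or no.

reject H₀: no

Margins: r₁=21, r₂=4, c₁=12, c₂=13, n=25
p_obs = C(21,9)·C(4,3)/C(25,12); sum pmf over tables with pmf ≤ p_obs
p-value (two-sided) = 0.32174
At α=0.05: p ≥ α → fail to reject H₀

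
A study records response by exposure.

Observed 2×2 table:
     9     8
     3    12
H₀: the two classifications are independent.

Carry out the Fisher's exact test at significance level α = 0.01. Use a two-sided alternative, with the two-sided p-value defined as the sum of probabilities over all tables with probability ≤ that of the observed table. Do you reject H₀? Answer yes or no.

Margins: r₁=17, r₂=15, c₁=12, c₂=20, n=32
p_obs = C(17,9)·C(15,3)/C(32,12); sum pmf over tables with pmf ≤ p_obs
p-value (two-sided) = 0.07587
At α=0.01: p ≥ α → fail to reject H₀

reject H₀: no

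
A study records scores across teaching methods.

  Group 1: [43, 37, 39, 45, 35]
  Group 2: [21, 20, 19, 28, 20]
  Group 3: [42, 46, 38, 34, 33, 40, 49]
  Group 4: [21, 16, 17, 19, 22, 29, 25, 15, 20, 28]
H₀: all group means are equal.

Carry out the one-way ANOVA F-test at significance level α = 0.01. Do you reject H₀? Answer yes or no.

Group means [39.80, 21.60, 40.29, 21.20], grand mean 29.667
SSB = Σnᵢ(x̄ᵢ−x̄)² = 2344.971; SSW = ΣΣ(x−x̄ᵢ)² = 543.029
MSB = 2344.971/3 = 781.6571; MSW = 543.029/23 = 23.6099
F = MSB/MSW = 33.1071
df = (3, 23)
p-value (upper-tail) = 0.00000
At α=0.01: p < α → reject H₀

reject H₀: yes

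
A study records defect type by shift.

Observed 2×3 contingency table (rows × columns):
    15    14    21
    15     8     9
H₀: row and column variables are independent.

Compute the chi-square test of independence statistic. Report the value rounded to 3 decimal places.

Row totals [50, 32], col totals [30, 22, 30], n=82
χ² = (15−18.29)²/18.29 + (14−13.41)²/13.41 + (21−18.29)²/18.29 + (15−11.71)²/11.71 + (8−8.59)²/8.59 + (9−11.71)²/11.71 = 2.6110
df = 2

test statistic = 2.611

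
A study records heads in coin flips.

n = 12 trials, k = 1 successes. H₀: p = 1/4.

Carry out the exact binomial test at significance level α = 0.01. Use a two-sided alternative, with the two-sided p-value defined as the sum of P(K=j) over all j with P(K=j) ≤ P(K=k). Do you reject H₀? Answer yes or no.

reject H₀: no

Exact binomial: n=12, k=1, p₀=1/4=0.2500
P(X=j) = C(n,j)·p₀^j·(1−p₀)^(n−j); p = Σ P(X=j) over j with P(X=j) ≤ P(X=1)
p-value (two-sided) = 0.31603
At α=0.01: p ≥ α → fail to reject H₀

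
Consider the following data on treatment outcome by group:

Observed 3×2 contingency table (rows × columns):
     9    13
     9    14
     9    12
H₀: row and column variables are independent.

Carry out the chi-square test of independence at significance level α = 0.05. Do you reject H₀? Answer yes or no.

reject H₀: no

Row totals [22, 23, 21], col totals [27, 39], n=66
χ² = (9−9.00)²/9.00 + (13−13.00)²/13.00 + (9−9.41)²/9.41 + (14−13.59)²/13.59 + (9−8.59)²/8.59 + (12−12.41)²/12.41 = 0.0631
df = 2
p-value (upper-tail) = 0.96896
At α=0.05: p ≥ α → fail to reject H₀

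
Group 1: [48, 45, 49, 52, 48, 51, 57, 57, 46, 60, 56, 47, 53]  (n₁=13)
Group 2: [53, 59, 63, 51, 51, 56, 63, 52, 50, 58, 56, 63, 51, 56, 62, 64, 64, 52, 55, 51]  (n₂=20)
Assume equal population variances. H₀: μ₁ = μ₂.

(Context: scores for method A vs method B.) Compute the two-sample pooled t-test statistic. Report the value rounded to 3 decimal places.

test statistic = -2.826

x̄₁=51.462, s₁=4.824, n₁=13
x̄₂=56.500, s₂=5.114, n₂=20
s_p² = [12·4.824² + 19·5.114²]/31 = 25.0397
SE = √(s_p²·(1/13+1/20)) = 1.7827
t = (51.462−56.500)/1.7827 = -2.8263
df = 31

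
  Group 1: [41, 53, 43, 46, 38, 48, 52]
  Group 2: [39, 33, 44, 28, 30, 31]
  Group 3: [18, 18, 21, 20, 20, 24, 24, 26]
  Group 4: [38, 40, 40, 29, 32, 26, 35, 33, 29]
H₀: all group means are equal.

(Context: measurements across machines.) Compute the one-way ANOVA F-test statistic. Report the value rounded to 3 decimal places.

Group means [45.86, 34.17, 21.38, 33.56], grand mean 33.300
SSB = Σnᵢ(x̄ᵢ−x̄)² = 2246.512; SSW = ΣΣ(x−x̄ᵢ)² = 641.788
MSB = 2246.512/3 = 748.8374; MSW = 641.788/26 = 24.6841
F = MSB/MSW = 30.3368
df = (3, 26)

test statistic = 30.337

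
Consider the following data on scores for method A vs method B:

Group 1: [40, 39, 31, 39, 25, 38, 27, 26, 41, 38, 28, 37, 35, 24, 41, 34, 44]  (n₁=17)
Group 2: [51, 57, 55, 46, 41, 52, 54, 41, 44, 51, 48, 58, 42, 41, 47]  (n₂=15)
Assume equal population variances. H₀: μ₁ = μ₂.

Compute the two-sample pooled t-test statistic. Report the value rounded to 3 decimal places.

x̄₁=34.529, s₁=6.424, n₁=17
x̄₂=48.533, s₂=5.975, n₂=15
s_p² = [16·6.424² + 14·5.975²]/30 = 38.6656
SE = √(s_p²·(1/17+1/15)) = 2.2028
t = (34.529−48.533)/2.2028 = -6.3574
df = 30

test statistic = -6.357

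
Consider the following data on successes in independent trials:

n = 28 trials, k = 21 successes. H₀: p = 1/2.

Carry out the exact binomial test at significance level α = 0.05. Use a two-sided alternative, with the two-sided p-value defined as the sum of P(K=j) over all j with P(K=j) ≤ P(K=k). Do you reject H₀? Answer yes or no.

reject H₀: yes

Exact binomial: n=28, k=21, p₀=1/2=0.5000
P(X=j) = C(n,j)·p₀^j·(1−p₀)^(n−j); p = Σ P(X=j) over j with P(X=j) ≤ P(X=21)
p-value (two-sided) = 0.01254
At α=0.05: p < α → reject H₀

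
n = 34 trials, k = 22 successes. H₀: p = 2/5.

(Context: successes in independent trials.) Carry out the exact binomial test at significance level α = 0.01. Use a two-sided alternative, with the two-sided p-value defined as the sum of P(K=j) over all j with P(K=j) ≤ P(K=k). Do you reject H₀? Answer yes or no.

Exact binomial: n=34, k=22, p₀=2/5=0.4000
P(X=j) = C(n,j)·p₀^j·(1−p₀)^(n−j); p = Σ P(X=j) over j with P(X=j) ≤ P(X=22)
p-value (two-sided) = 0.00450
At α=0.01: p < α → reject H₀

reject H₀: yes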